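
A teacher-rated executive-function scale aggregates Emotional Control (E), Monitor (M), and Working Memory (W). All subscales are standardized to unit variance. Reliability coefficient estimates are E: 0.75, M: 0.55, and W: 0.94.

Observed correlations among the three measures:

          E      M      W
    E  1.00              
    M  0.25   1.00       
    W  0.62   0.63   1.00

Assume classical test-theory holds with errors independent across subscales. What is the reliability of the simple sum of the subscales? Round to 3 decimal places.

Var(E+M+W) = 3 + 2·[0.25 + 0.62 + 0.63] = 3 + 3 = 6.
Under uncorrelated errors the observed covariances equal the true-score covariances, so only the own-variance terms attenuate.
True-score variance = [0.75 + 0.55 + 0.94] + 3 = 2.24 + 3 = 5.24.
Reliability = 5.24 / 6 = 0.873.

0.873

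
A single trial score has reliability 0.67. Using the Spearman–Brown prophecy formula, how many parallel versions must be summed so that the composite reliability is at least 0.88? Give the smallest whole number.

4

k ≥ ρ*(1−ρ₁)/(ρ₁(1−ρ*)) = 0.88·0.33 / (0.67·0.12) = 3.612.
Smallest integer k = 4.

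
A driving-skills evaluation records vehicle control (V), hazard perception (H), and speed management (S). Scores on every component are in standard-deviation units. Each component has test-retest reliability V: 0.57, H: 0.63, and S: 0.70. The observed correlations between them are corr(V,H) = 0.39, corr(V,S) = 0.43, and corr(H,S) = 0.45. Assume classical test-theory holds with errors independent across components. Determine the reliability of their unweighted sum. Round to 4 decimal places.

0.8014

Var(V+H+S) = 3 + 2·[0.39 + 0.43 + 0.45] = 3 + 2.54 = 5.54.
Under uncorrelated errors the observed covariances equal the true-score covariances, so only the own-variance terms attenuate.
True-score variance = [0.57 + 0.63 + 0.70] + 2.54 = 1.9 + 2.54 = 4.44.
Reliability = 4.44 / 5.54 = 0.8014.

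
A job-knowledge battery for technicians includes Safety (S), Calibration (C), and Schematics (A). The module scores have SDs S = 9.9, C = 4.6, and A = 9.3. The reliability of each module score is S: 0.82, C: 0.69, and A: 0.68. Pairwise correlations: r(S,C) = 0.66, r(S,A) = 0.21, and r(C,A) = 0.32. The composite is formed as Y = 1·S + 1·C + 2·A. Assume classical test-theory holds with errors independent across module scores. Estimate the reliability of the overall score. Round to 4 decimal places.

0.7948

Var(Y) = 9.9² + 4.6² + 2²·9.3² + 2·[9.9·4.6·0.66 + 2·9.9·9.3·0.21 + 2·4.6·9.3·0.32] = 465.13 + 192.21 = 657.34.
Under uncorrelated errors the observed covariances equal the true-score covariances, so only the own-variance terms attenuate.
True-score variance = [9.9²·0.82 + 4.6²·0.69 + 2²·9.3²·0.68] + 192.21 = 330.221 + 192.21 = 522.431.
Reliability = 522.431 / 657.34 = 0.7948.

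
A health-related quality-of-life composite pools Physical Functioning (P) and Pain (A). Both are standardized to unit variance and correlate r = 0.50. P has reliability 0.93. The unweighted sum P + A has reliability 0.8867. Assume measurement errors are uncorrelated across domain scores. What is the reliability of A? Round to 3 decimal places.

0.730

Var(P+A) = 2 + 2·0.50 = 3.000.
True-score variance = ρ_P + ρ_A + 2·0.50, so 0.8867 = (0.93 + ρ_A + 1.00) / 3.000.
ρ_A = 0.8867·3.000 − 0.93 − 1.00 = 0.730.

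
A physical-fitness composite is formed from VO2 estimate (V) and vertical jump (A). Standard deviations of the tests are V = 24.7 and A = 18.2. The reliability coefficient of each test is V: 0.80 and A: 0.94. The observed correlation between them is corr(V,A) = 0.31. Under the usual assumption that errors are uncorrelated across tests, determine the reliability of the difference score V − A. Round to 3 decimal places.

Var(V−A) = 24.7² + 18.2² − 2·24.7·18.2·0.31 = 941.33 − 278.715 = 662.615.
Under uncorrelated errors the observed covariances equal the true-score covariances, so only the own-variance terms attenuate.
True-score variance = [24.7²·0.80 + 18.2²·0.94] − 278.715 = 799.438 − 278.715 = 520.723.
Reliability = 520.723 / 662.615 = 0.786.

0.786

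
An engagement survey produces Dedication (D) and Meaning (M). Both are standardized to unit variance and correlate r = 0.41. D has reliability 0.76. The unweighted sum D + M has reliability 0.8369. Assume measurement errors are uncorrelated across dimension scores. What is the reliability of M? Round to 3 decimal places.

Var(D+M) = 2 + 2·0.41 = 2.820.
True-score variance = ρ_D + ρ_M + 2·0.41, so 0.8369 = (0.76 + ρ_M + 0.82) / 2.820.
ρ_M = 0.8369·2.820 − 0.76 − 0.82 = 0.780.

0.780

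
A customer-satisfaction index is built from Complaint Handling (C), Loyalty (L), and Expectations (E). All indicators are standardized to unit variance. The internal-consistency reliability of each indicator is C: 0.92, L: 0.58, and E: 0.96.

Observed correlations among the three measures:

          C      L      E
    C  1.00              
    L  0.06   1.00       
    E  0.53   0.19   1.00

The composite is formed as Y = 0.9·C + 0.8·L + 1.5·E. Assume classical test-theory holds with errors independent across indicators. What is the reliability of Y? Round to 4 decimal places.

0.9253

Var(Y) = 0.9² + 0.8² + 1.5² + 2·[0.72·0.06 + 1.35·0.53 + 1.2·0.19] = 3.7 + 1.9734 = 5.6734.
Under uncorrelated errors the observed covariances equal the true-score covariances, so only the own-variance terms attenuate.
True-score variance = [0.9²·0.92 + 0.8²·0.58 + 1.5²·0.96] + 1.9734 = 3.2764 + 1.9734 = 5.2498.
Reliability = 5.2498 / 5.6734 = 0.9253.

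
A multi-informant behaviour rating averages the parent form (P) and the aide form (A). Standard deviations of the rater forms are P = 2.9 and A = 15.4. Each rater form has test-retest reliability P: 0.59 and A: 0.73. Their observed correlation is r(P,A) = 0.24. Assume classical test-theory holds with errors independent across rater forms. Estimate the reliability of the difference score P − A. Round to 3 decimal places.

0.699

Var(P−A) = 2.9² + 15.4² − 2·2.9·15.4·0.24 = 245.57 − 21.4368 = 224.133.
Because errors are independent across components, Cov(Tᵢ,Tⱼ) = Cov(Xᵢ,Xⱼ); the off-diagonal part of the true-score variance is the same as above.
True-score variance = [2.9²·0.59 + 15.4²·0.73] − 21.4368 = 178.089 − 21.4368 = 156.652.
Reliability = 156.652 / 224.133 = 0.699.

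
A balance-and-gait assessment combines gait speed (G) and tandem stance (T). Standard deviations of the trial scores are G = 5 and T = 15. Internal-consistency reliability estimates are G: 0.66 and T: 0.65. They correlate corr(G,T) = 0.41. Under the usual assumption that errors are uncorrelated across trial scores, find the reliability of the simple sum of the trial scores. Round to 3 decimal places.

Var(G+T) = 5² + 15² + 2·[5·15·0.41] = 250 + 61.5 = 311.5.
With uncorrelated errors the cross-covariances are all true-score covariance, so they carry over unchanged; only the diagonal terms shrink to ρᵢσᵢ².
True-score variance = [5²·0.66 + 15²·0.65] + 61.5 = 162.75 + 61.5 = 224.25.
Reliability = 224.25 / 311.5 = 0.720.

0.720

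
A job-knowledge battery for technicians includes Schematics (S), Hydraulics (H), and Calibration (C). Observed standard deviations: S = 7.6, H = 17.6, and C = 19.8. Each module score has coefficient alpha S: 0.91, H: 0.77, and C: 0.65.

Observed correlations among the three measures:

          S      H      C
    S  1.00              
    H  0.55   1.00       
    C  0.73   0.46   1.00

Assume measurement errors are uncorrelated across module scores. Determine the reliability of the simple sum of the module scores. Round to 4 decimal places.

0.8523

Var(S+H+C) = 7.6² + 17.6² + 19.8² + 2·[7.6·17.6·0.55 + 7.6·19.8·0.73 + 17.6·19.8·0.46] = 759.56 + 687.438 = 1447.
Because errors are independent across components, Cov(Tᵢ,Tⱼ) = Cov(Xᵢ,Xⱼ); the off-diagonal part of the true-score variance is the same as above.
True-score variance = [7.6²·0.91 + 17.6²·0.77 + 19.8²·0.65] + 687.438 = 545.903 + 687.438 = 1233.34.
Reliability = 1233.34 / 1447 = 0.8523.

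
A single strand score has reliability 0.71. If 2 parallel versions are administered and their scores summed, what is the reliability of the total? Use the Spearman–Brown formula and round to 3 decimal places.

0.830

ρ_k = kρ / (1 + (k−1)ρ) = 2·0.71 / (1 + 1·0.71) = 1.420 / 1.710 = 0.830.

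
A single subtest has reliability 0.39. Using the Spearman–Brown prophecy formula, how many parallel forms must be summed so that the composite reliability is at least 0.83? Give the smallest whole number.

k ≥ ρ*(1−ρ₁)/(ρ₁(1−ρ*)) = 0.83·0.61 / (0.39·0.17) = 7.637.
Smallest integer k = 8.

8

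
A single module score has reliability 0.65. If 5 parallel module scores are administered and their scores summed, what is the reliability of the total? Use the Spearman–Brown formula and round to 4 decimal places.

ρ_k = kρ / (1 + (k−1)ρ) = 5·0.65 / (1 + 4·0.65) = 3.250 / 3.600 = 0.9028.

0.9028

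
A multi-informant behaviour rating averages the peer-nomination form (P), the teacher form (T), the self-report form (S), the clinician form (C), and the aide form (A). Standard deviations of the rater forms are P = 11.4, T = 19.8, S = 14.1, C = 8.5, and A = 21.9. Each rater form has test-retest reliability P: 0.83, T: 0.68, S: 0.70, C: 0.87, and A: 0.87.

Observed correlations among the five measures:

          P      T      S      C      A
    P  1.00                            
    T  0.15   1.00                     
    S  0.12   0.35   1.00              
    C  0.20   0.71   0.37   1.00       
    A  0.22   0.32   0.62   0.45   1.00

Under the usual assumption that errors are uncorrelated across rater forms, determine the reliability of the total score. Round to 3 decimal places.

0.903

Var(P+T+S+C+A) = 11.4² + 19.8² + 14.1² + 8.5² + 21.9² + 2·[11.4·19.8·0.15 + 11.4·14.1·0.12 + 11.4·8.5·0.20 + 11.4·21.9·0.22 + 19.8·14.1·0.35 + 19.8·8.5·0.71 + 19.8·21.9·0.32 + 14.1·8.5·0.37 + 14.1·21.9·0.62 + 8.5·21.9·0.45] = 1272.67 + 1605.96 = 2878.63.
With uncorrelated errors the cross-covariances are all true-score covariance, so they carry over unchanged; only the diagonal terms shrink to ρᵢσᵢ².
True-score variance = [11.4²·0.83 + 19.8²·0.68 + 14.1²·0.70 + 8.5²·0.87 + 21.9²·0.87] + 1605.96 = 993.739 + 1605.96 = 2599.7.
Reliability = 2599.7 / 2878.63 = 0.903.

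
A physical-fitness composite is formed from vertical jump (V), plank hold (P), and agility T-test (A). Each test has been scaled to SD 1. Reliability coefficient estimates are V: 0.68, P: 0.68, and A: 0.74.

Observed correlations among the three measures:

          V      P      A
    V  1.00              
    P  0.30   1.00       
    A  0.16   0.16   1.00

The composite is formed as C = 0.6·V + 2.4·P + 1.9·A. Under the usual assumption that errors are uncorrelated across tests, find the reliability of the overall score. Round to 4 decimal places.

Var(C) = 0.6² + 2.4² + 1.9² + 2·[1.44·0.30 + 1.14·0.16 + 4.56·0.16] = 9.73 + 2.688 = 12.418.
Under uncorrelated errors the observed covariances equal the true-score covariances, so only the own-variance terms attenuate.
True-score variance = [0.6²·0.68 + 2.4²·0.68 + 1.9²·0.74] + 2.688 = 6.833 + 2.688 = 9.521.
Reliability = 9.521 / 12.418 = 0.7667.

0.7667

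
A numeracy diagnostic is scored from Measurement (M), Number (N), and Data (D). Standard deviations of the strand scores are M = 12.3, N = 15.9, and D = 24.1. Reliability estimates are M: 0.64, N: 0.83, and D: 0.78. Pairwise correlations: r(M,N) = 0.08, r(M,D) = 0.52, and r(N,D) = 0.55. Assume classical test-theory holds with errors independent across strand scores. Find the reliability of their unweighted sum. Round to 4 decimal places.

Var(M+N+D) = 12.3² + 15.9² + 24.1² + 2·[12.3·15.9·0.08 + 12.3·24.1·0.52 + 15.9·24.1·0.55] = 984.91 + 761.087 = 1746.
With uncorrelated errors the cross-covariances are all true-score covariance, so they carry over unchanged; only the diagonal terms shrink to ρᵢσᵢ².
True-score variance = [12.3²·0.64 + 15.9²·0.83 + 24.1²·0.78] + 761.087 = 759.69 + 761.087 = 1520.78.
Reliability = 1520.78 / 1746 = 0.8710.

0.8710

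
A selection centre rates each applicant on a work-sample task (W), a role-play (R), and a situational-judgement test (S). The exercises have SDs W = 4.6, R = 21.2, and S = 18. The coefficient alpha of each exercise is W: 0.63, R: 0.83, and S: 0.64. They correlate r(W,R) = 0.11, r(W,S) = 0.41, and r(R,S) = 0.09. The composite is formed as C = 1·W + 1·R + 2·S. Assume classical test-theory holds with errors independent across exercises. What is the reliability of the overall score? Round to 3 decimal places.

0.733

Var(C) = 4.6² + 21.2² + 2²·18² + 2·[4.6·21.2·0.11 + 2·4.6·18·0.41 + 2·21.2·18·0.09] = 1766.6 + 294.622 = 2061.22.
Because errors are independent across components, Cov(Tᵢ,Tⱼ) = Cov(Xᵢ,Xⱼ); the off-diagonal part of the true-score variance is the same as above.
True-score variance = [4.6²·0.63 + 21.2²·0.83 + 2²·18²·0.64] + 294.622 = 1215.81 + 294.622 = 1510.43.
Reliability = 1510.43 / 2061.22 = 0.733.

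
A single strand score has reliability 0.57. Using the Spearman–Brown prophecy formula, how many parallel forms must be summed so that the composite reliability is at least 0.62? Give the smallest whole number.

2

k ≥ ρ*(1−ρ₁)/(ρ₁(1−ρ*)) = 0.62·0.43 / (0.57·0.38) = 1.231.
Smallest integer k = 2.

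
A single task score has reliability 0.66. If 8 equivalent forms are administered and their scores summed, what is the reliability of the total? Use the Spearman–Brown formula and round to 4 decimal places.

0.9395

ρ_k = kρ / (1 + (k−1)ρ) = 8·0.66 / (1 + 7·0.66) = 5.280 / 5.620 = 0.9395.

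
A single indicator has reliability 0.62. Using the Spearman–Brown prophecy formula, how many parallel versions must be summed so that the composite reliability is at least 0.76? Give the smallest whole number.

k ≥ ρ*(1−ρ₁)/(ρ₁(1−ρ*)) = 0.76·0.38 / (0.62·0.24) = 1.941.
Smallest integer k = 2.

2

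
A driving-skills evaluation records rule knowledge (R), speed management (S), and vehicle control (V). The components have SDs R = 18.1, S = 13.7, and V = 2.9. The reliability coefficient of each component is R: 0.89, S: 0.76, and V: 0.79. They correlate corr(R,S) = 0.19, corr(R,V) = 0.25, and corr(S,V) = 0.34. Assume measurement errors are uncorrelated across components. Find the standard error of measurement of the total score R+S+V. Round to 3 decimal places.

Var(total) = 523.71 + 147.49 = 671.2.
True-score variance = 440.861 + 147.49 = 588.351, so reliability = 0.8766.
Error variance = 671.2 − 588.351 = 82.8488; SEM = √82.8488 = 9.102.

9.102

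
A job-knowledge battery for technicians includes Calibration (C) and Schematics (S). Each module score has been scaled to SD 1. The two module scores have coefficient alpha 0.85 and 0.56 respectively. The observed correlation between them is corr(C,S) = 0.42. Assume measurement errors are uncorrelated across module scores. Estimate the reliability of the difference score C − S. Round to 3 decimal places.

Var(C−S) = 1 + 1 − 2·0.42 = 2 − 0.84 = 1.16.
Under uncorrelated errors the observed covariances equal the true-score covariances, so only the own-variance terms attenuate.
True-score variance = [0.85 + 0.56] − 0.84 = 1.41 − 0.84 = 0.57.
Reliability = 0.57 / 1.16 = 0.491.

0.491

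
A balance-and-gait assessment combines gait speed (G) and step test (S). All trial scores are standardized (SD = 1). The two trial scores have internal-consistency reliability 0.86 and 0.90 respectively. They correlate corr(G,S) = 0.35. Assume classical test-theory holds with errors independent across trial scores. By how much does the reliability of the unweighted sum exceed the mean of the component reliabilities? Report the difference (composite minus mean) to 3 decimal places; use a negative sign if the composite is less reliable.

Var(sum) = 2 + 0.7 = 2.7; true-score variance = 1.76 + 0.7 = 2.46; composite reliability = 0.9111.
Mean component reliability = 0.8800.
Difference = 0.9111 − 0.8800 = 0.031.

0.031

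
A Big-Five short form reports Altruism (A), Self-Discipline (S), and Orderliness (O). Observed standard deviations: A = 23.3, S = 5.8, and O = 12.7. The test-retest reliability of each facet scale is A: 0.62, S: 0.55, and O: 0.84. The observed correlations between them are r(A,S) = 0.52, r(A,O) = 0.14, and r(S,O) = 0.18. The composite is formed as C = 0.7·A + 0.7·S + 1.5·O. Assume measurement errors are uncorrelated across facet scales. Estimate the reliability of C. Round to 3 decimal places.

Var(C) = 0.7²·23.3² + 0.7²·5.8² + 1.5²·12.7² + 2·[0.49·23.3·5.8·0.52 + 1.05·23.3·12.7·0.14 + 1.05·5.8·12.7·0.18] = 645.402 + 183.708 = 829.111.
With uncorrelated errors the cross-covariances are all true-score covariance, so they carry over unchanged; only the diagonal terms shrink to ρᵢσᵢ².
True-score variance = [0.7²·23.3²·0.62 + 0.7²·5.8²·0.55 + 1.5²·12.7²·0.84] + 183.708 = 478.834 + 183.708 = 662.542.
Reliability = 662.542 / 829.111 = 0.799.

0.799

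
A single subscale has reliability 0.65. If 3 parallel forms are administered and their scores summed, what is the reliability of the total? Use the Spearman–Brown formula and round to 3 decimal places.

ρ_k = kρ / (1 + (k−1)ρ) = 3·0.65 / (1 + 2·0.65) = 1.950 / 2.300 = 0.848.

0.848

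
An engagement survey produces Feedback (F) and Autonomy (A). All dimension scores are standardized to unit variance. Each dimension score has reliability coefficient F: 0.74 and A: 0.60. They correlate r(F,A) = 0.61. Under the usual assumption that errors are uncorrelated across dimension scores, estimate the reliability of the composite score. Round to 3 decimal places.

Var(F+A) = 2 + 2·[0.61] = 2 + 1.22 = 3.22.
Under uncorrelated errors the observed covariances equal the true-score covariances, so only the own-variance terms attenuate.
True-score variance = [0.74 + 0.60] + 1.22 = 1.34 + 1.22 = 2.56.
Reliability = 2.56 / 3.22 = 0.795.

0.795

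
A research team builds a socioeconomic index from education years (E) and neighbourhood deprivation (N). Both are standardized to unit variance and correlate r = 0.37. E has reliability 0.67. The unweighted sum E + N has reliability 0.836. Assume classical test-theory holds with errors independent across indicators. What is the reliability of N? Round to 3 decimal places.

Var(E+N) = 2 + 2·0.37 = 2.740.
True-score variance = ρ_E + ρ_N + 2·0.37, so 0.836 = (0.67 + ρ_N + 0.74) / 2.740.
ρ_N = 0.836·2.740 − 0.67 − 0.74 = 0.881.

0.881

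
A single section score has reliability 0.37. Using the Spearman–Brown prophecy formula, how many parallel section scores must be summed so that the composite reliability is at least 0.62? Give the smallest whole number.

k ≥ ρ*(1−ρ₁)/(ρ₁(1−ρ*)) = 0.62·0.63 / (0.37·0.38) = 2.778.
Smallest integer k = 3.

3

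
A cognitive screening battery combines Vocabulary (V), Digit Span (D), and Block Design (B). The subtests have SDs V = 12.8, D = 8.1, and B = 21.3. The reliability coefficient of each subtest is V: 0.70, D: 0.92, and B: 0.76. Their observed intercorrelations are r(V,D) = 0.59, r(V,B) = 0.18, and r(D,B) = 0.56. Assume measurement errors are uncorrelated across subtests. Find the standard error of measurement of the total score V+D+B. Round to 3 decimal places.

Var(total) = 683.14 + 413.726 = 1096.87.
True-score variance = 519.854 + 413.726 = 933.58, so reliability = 0.8511.
Error variance = 1096.87 − 933.58 = 163.286; SEM = √163.286 = 12.778.

12.778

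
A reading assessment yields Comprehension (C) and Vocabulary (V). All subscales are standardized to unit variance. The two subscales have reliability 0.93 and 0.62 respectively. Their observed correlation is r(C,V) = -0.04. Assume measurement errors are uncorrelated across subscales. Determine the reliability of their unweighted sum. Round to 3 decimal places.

Var(C+V) = 2 + 2·[(-0.04)] = 2 − 0.08 = 1.92.
Under uncorrelated errors the observed covariances equal the true-score covariances, so only the own-variance terms attenuate.
True-score variance = [0.93 + 0.62] − 0.08 = 1.55 − 0.08 = 1.47.
Reliability = 1.47 / 1.92 = 0.766.

0.766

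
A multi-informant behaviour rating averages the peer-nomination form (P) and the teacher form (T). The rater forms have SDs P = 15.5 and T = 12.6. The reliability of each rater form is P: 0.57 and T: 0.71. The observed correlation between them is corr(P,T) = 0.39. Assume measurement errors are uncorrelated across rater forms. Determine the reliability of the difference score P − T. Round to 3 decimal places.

0.395

Var(P−T) = 15.5² + 12.6² − 2·15.5·12.6·0.39 = 399.01 − 152.334 = 246.676.
Under uncorrelated errors the observed covariances equal the true-score covariances, so only the own-variance terms attenuate.
True-score variance = [15.5²·0.57 + 12.6²·0.71] − 152.334 = 249.662 − 152.334 = 97.3281.
Reliability = 97.3281 / 246.676 = 0.395.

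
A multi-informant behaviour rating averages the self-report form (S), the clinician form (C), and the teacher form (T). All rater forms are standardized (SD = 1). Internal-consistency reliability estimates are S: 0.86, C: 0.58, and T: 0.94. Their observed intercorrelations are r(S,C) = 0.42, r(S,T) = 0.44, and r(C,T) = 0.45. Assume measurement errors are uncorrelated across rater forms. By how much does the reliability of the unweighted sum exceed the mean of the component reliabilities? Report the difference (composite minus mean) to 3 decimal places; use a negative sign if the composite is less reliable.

0.096

Var(sum) = 3 + 2.62 = 5.62; true-score variance = 2.38 + 2.62 = 5; composite reliability = 0.8897.
Mean component reliability = 0.7933.
Difference = 0.8897 − 0.7933 = 0.096.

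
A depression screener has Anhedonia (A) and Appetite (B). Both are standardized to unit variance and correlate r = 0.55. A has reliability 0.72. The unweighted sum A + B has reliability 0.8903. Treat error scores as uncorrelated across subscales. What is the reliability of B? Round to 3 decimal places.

0.940

Var(A+B) = 2 + 2·0.55 = 3.100.
True-score variance = ρ_A + ρ_B + 2·0.55, so 0.8903 = (0.72 + ρ_B + 1.10) / 3.100.
ρ_B = 0.8903·3.100 − 0.72 − 1.10 = 0.940.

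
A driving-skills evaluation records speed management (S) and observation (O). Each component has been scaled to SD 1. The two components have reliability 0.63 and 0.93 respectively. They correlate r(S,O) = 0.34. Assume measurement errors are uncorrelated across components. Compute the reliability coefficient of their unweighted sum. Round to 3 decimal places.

Var(S+O) = 2 + 2·[0.34] = 2 + 0.68 = 2.68.
With uncorrelated errors the cross-covariances are all true-score covariance, so they carry over unchanged; only the diagonal terms shrink to ρᵢσᵢ².
True-score variance = [0.63 + 0.93] + 0.68 = 1.56 + 0.68 = 2.24.
Reliability = 2.24 / 2.68 = 0.836.

0.836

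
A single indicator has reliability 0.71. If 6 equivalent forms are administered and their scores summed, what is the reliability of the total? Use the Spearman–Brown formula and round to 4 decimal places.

0.9363

ρ_k = kρ / (1 + (k−1)ρ) = 6·0.71 / (1 + 5·0.71) = 4.260 / 4.550 = 0.9363.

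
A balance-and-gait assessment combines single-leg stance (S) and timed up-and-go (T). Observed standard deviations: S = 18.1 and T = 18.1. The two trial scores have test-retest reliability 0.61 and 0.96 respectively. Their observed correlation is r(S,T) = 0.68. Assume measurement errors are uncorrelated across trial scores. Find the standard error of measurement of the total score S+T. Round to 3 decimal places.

11.869

Var(total) = 655.22 + 445.55 = 1100.77.
True-score variance = 514.348 + 445.55 = 959.897, so reliability = 0.8720.
Error variance = 1100.77 − 959.897 = 140.872; SEM = √140.872 = 11.869.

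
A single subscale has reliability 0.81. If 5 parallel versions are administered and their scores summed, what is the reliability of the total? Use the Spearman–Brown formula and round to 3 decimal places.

0.955

ρ_k = kρ / (1 + (k−1)ρ) = 5·0.81 / (1 + 4·0.81) = 4.050 / 4.240 = 0.955.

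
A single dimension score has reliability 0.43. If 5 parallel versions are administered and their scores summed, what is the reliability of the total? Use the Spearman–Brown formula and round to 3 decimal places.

0.790

ρ_k = kρ / (1 + (k−1)ρ) = 5·0.43 / (1 + 4·0.43) = 2.150 / 2.720 = 0.790.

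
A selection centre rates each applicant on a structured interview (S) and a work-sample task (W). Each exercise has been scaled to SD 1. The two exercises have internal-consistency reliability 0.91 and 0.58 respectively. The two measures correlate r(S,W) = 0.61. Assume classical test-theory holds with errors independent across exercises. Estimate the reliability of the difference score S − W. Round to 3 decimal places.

0.346

Var(S−W) = 1 + 1 − 2·0.61 = 2 − 1.22 = 0.78.
Under uncorrelated errors the observed covariances equal the true-score covariances, so only the own-variance terms attenuate.
True-score variance = [0.91 + 0.58] − 1.22 = 1.49 − 1.22 = 0.27.
Reliability = 0.27 / 0.78 = 0.346.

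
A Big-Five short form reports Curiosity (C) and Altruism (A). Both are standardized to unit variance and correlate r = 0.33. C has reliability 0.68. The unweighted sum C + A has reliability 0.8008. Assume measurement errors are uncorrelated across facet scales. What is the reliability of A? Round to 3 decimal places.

Var(C+A) = 2 + 2·0.33 = 2.660.
True-score variance = ρ_C + ρ_A + 2·0.33, so 0.8008 = (0.68 + ρ_A + 0.66) / 2.660.
ρ_A = 0.8008·2.660 − 0.68 − 0.66 = 0.790.

0.790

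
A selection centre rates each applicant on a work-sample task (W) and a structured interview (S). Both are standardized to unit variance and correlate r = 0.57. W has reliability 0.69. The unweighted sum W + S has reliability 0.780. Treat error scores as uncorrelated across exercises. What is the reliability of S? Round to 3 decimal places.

Var(W+S) = 2 + 2·0.57 = 3.140.
True-score variance = ρ_W + ρ_S + 2·0.57, so 0.780 = (0.69 + ρ_S + 1.14) / 3.140.
ρ_S = 0.780·3.140 − 0.69 − 1.14 = 0.619.

0.619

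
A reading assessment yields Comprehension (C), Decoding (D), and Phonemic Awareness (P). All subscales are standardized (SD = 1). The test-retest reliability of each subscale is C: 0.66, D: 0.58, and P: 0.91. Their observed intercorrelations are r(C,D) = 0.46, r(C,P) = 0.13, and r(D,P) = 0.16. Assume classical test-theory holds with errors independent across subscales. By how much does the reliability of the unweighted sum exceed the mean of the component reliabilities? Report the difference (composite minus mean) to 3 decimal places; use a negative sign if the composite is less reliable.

Var(sum) = 3 + 1.5 = 4.5; true-score variance = 2.15 + 1.5 = 3.65; composite reliability = 0.8111.
Mean component reliability = 0.7167.
Difference = 0.8111 − 0.7167 = 0.094.

0.094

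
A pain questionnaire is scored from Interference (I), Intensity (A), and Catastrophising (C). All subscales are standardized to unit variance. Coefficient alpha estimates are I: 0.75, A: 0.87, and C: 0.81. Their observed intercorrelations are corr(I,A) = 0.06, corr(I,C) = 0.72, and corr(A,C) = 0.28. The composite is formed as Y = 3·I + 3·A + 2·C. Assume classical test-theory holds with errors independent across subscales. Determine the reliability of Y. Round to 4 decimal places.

0.8808

Var(Y) = 3² + 3² + 2² + 2·[9·0.06 + 6·0.72 + 6·0.28] = 22 + 13.08 = 35.08.
Because errors are independent across components, Cov(Tᵢ,Tⱼ) = Cov(Xᵢ,Xⱼ); the off-diagonal part of the true-score variance is the same as above.
True-score variance = [3²·0.75 + 3²·0.87 + 2²·0.81] + 13.08 = 17.82 + 13.08 = 30.9.
Reliability = 30.9 / 35.08 = 0.8808.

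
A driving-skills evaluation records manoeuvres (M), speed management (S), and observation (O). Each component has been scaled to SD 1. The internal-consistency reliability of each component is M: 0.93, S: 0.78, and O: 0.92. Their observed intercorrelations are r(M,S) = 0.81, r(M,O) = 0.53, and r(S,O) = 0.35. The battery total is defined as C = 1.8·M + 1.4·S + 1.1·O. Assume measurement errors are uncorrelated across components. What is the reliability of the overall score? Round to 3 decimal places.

0.945

Var(C) = 1.8² + 1.4² + 1.1² + 2·[2.52·0.81 + 1.98·0.53 + 1.54·0.35] = 6.41 + 7.2592 = 13.6692.
Because errors are independent across components, Cov(Tᵢ,Tⱼ) = Cov(Xᵢ,Xⱼ); the off-diagonal part of the true-score variance is the same as above.
True-score variance = [1.8²·0.93 + 1.4²·0.78 + 1.1²·0.92] + 7.2592 = 5.6552 + 7.2592 = 12.9144.
Reliability = 12.9144 / 13.6692 = 0.945.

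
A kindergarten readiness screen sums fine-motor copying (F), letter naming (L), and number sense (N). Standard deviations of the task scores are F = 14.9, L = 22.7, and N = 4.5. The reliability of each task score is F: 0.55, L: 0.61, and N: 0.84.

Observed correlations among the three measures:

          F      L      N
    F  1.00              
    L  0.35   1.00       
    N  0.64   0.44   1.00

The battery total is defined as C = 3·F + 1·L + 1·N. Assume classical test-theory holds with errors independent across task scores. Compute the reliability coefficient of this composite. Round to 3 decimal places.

Var(C) = 3²·14.9² + 22.7² + 4.5² + 2·[3·14.9·22.7·0.35 + 3·14.9·4.5·0.64 + 22.7·4.5·0.44] = 2533.63 + 1057.65 = 3591.28.
Under uncorrelated errors the observed covariances equal the true-score covariances, so only the own-variance terms attenuate.
True-score variance = [3²·14.9²·0.55 + 22.7²·0.61 + 4.5²·0.84] + 1057.65 = 1430.29 + 1057.65 = 2487.93.
Reliability = 2487.93 / 3591.28 = 0.693.

0.693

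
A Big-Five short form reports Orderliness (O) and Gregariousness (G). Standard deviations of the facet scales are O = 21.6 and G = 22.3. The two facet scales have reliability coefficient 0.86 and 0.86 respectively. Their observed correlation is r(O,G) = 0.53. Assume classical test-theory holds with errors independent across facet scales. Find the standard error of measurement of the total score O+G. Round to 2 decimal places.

Var(total) = 963.85 + 510.581 = 1474.43.
True-score variance = 828.911 + 510.581 = 1339.49, so reliability = 0.9085.
Error variance = 1474.43 − 1339.49 = 134.939; SEM = √134.939 = 11.62.

11.62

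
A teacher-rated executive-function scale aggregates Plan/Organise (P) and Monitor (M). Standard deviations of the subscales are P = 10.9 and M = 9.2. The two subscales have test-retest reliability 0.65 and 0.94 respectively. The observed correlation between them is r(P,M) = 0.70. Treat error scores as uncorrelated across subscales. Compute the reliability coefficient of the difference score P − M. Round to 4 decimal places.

Var(P−M) = 10.9² + 9.2² − 2·10.9·9.2·0.70 = 203.45 − 140.392 = 63.058.
Under uncorrelated errors the observed covariances equal the true-score covariances, so only the own-variance terms attenuate.
True-score variance = [10.9²·0.65 + 9.2²·0.94] − 140.392 = 156.788 − 140.392 = 16.3961.
Reliability = 16.3961 / 63.058 = 0.2600.

0.2600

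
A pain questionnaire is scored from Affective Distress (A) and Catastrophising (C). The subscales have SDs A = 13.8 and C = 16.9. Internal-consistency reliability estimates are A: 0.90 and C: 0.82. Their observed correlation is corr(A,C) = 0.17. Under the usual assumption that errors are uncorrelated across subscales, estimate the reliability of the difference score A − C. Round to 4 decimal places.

0.8224

Var(A−C) = 13.8² + 16.9² − 2·13.8·16.9·0.17 = 476.05 − 79.2948 = 396.755.
Because errors are independent across components, Cov(Tᵢ,Tⱼ) = Cov(Xᵢ,Xⱼ); the off-diagonal part of the true-score variance is the same as above.
True-score variance = [13.8²·0.90 + 16.9²·0.82] − 79.2948 = 405.596 − 79.2948 = 326.301.
Reliability = 326.301 / 396.755 = 0.8224.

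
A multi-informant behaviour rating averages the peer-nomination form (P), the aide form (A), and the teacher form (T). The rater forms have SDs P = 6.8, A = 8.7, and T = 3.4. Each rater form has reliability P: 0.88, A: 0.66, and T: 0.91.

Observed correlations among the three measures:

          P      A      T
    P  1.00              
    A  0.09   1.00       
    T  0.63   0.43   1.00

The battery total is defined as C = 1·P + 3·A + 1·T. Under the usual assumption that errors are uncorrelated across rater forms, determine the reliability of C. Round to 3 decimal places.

0.728

Var(C) = 6.8² + 3²·8.7² + 3.4² + 2·[3·6.8·8.7·0.09 + 6.8·3.4·0.63 + 3·8.7·3.4·0.43] = 739.01 + 137.394 = 876.404.
With uncorrelated errors the cross-covariances are all true-score covariance, so they carry over unchanged; only the diagonal terms shrink to ρᵢσᵢ².
True-score variance = [6.8²·0.88 + 3²·8.7²·0.66 + 3.4²·0.91] + 137.394 = 500.809 + 137.394 = 638.203.
Reliability = 638.203 / 876.404 = 0.728.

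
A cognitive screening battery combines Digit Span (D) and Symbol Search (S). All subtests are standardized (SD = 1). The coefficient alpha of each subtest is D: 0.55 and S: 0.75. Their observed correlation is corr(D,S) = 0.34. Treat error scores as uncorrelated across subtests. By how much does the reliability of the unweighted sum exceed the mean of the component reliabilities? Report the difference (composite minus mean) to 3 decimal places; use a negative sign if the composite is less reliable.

Var(sum) = 2 + 0.68 = 2.68; true-score variance = 1.3 + 0.68 = 1.98; composite reliability = 0.7388.
Mean component reliability = 0.6500.
Difference = 0.7388 − 0.6500 = 0.089.

0.089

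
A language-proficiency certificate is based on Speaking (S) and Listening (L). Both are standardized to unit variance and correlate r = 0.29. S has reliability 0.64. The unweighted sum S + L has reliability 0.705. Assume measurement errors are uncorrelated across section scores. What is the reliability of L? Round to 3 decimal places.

0.599

Var(S+L) = 2 + 2·0.29 = 2.580.
True-score variance = ρ_S + ρ_L + 2·0.29, so 0.705 = (0.64 + ρ_L + 0.58) / 2.580.
ρ_L = 0.705·2.580 − 0.64 − 0.58 = 0.599.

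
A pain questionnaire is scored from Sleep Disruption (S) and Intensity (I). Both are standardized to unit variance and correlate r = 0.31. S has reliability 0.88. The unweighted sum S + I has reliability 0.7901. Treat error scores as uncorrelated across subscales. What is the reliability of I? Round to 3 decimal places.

0.570

Var(S+I) = 2 + 2·0.31 = 2.620.
True-score variance = ρ_S + ρ_I + 2·0.31, so 0.7901 = (0.88 + ρ_I + 0.62) / 2.620.
ρ_I = 0.7901·2.620 − 0.88 − 0.62 = 0.570.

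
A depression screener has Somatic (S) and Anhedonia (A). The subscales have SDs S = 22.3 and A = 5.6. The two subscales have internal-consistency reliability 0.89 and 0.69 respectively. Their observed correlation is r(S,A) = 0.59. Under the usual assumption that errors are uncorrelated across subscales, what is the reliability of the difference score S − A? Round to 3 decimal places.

0.831

Var(S−A) = 22.3² + 5.6² − 2·22.3·5.6·0.59 = 528.65 − 147.358 = 381.292.
With uncorrelated errors the cross-covariances are all true-score covariance, so they carry over unchanged; only the diagonal terms shrink to ρᵢσᵢ².
True-score variance = [22.3²·0.89 + 5.6²·0.69] − 147.358 = 464.226 − 147.358 = 316.868.
Reliability = 316.868 / 381.292 = 0.831.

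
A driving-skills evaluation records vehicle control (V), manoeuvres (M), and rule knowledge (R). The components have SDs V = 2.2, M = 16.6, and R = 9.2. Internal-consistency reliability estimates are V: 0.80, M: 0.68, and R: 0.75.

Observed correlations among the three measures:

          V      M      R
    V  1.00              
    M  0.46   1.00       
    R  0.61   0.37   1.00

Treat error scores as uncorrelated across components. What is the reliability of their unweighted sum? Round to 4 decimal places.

Var(V+M+R) = 2.2² + 16.6² + 9.2² + 2·[2.2·16.6·0.46 + 2.2·9.2·0.61 + 16.6·9.2·0.37] = 365.04 + 171.304 = 536.344.
With uncorrelated errors the cross-covariances are all true-score covariance, so they carry over unchanged; only the diagonal terms shrink to ρᵢσᵢ².
True-score variance = [2.2²·0.80 + 16.6²·0.68 + 9.2²·0.75] + 171.304 = 254.733 + 171.304 = 426.037.
Reliability = 426.037 / 536.344 = 0.7943.

0.7943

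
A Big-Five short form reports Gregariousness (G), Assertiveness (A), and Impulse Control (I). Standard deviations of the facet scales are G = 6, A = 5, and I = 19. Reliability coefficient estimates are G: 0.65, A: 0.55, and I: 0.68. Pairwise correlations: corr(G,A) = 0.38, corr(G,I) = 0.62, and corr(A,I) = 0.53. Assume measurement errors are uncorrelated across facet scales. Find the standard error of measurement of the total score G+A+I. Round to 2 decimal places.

Var(total) = 422 + 264.86 = 686.86.
True-score variance = 282.63 + 264.86 = 547.49, so reliability = 0.7971.
Error variance = 686.86 − 547.49 = 139.37; SEM = √139.37 = 11.81.

11.81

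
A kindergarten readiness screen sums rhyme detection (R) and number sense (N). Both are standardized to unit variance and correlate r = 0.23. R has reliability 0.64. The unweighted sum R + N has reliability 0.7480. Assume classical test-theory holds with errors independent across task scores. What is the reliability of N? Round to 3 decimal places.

Var(R+N) = 2 + 2·0.23 = 2.460.
True-score variance = ρ_R + ρ_N + 2·0.23, so 0.7480 = (0.64 + ρ_N + 0.46) / 2.460.
ρ_N = 0.7480·2.460 − 0.64 − 0.46 = 0.740.

0.740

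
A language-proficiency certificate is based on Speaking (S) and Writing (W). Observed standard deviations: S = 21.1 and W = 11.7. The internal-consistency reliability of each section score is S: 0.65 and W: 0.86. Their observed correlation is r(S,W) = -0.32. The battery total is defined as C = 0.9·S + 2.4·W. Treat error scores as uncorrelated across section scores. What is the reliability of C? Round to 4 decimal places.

0.7071

Var(C) = 0.9²·21.1² + 2.4²·11.7² + 2·[2.16·21.1·11.7·(-0.32)] = 1149.11 − 341.273 = 807.833.
Under uncorrelated errors the observed covariances equal the true-score covariances, so only the own-variance terms attenuate.
True-score variance = [0.9²·21.1²·0.65 + 2.4²·11.7²·0.86] − 341.273 = 912.501 − 341.273 = 571.228.
Reliability = 571.228 / 807.833 = 0.7071.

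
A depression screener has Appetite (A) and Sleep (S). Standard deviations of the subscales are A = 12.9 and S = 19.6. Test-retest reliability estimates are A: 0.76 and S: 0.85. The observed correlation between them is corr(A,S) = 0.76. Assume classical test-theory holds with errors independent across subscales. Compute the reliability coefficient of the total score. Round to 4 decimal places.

Var(A+S) = 12.9² + 19.6² + 2·[12.9·19.6·0.76] = 550.57 + 384.317 = 934.887.
Because errors are independent across components, Cov(Tᵢ,Tⱼ) = Cov(Xᵢ,Xⱼ); the off-diagonal part of the true-score variance is the same as above.
True-score variance = [12.9²·0.76 + 19.6²·0.85] + 384.317 = 453.008 + 384.317 = 837.324.
Reliability = 837.324 / 934.887 = 0.8956.

0.8956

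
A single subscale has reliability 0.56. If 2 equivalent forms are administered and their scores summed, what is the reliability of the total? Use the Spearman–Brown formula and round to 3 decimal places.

ρ_k = kρ / (1 + (k−1)ρ) = 2·0.56 / (1 + 1·0.56) = 1.120 / 1.560 = 0.718.

0.718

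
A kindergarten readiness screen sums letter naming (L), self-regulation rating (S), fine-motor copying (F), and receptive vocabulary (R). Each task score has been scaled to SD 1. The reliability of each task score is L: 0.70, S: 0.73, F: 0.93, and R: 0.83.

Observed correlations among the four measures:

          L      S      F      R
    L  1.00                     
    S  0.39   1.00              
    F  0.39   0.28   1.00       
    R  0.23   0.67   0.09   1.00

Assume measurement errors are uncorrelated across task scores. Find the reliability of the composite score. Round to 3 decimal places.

Var(L+S+F+R) = 4 + 2·[0.39 + 0.39 + 0.23 + 0.28 + 0.67 + 0.09] = 4 + 4.1 = 8.1.
With uncorrelated errors the cross-covariances are all true-score covariance, so they carry over unchanged; only the diagonal terms shrink to ρᵢσᵢ².
True-score variance = [0.70 + 0.73 + 0.93 + 0.83] + 4.1 = 3.19 + 4.1 = 7.29.
Reliability = 7.29 / 8.1 = 0.900.

0.900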